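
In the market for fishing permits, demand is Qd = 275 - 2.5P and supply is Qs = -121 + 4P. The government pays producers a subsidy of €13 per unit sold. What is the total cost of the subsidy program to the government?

Government cost = €1855

Pre-subsidy: 275 - 2.5P = -121 + 4P gives P* = 792/13, Q* = 1595/13.
With the subsidy, sellers receive Ps = Pb + 13 for each unit, where Pb is the price buyers pay.
Supply in terms of Pb becomes Qs = -121 + 4(Pb + 13) = -69 + 4Pb. Setting this equal to demand: 275 - 2.5Pb = -69 + 4Pb, so Pb = 688/13.
Sellers receive Ps = 688/13 + 13 = 857/13; Q' = 275 − 2.5·(688/13) = 1855/13.
Government outlay = subsidy × quantity = 13 × 1855/13 = 1855.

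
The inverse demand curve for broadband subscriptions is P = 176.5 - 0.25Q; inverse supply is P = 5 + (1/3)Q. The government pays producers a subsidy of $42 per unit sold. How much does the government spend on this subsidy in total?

Government cost = $15372

Pre-subsidy: 176.5 - 0.25Q = 5 + (1/3)Q gives Q* = 294 and P* = 103.
With the subsidy, sellers receive Ps = Pb + 42 for each unit, where Pb is the price buyers pay.
On the curves, Pb = 176.5 - 0.25Q and Ps = 5 + (1/3)Q; the wedge Ps − Pb = 42 gives 5 + (1/3)Q − (176.5 - 0.25Q) = 42, so Q' = 366.
Then Pb = 176.5 − 0.25·366 = 85 and Ps = 5 + (1/3)·366 = 127.
Government outlay = subsidy × quantity = 42 × 366 = 15372.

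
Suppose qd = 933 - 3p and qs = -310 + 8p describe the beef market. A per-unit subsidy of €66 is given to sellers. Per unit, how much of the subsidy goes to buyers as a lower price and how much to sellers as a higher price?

Pre-subsidy: 933 - 3p = -310 + 8p gives p* = 113, q* = 594.
With the subsidy, sellers receive ps = pb + 66 for each unit, where pb is the price buyers pay.
Supply in terms of pb becomes qs = -310 + 8(pb + 66) = 218 + 8pb. Setting this equal to demand: 933 - 3pb = 218 + 8pb, so pb = 65.
Sellers receive ps = 65 + 66 = 131; q' = 933 − 3·65 = 738.
Buyers' price falls by p* − pb = 113 − 65 = 48; sellers' price rises by ps − p* = 131 − 113 = 18.

Buyers gain €48 per unit; sellers gain €18 per unit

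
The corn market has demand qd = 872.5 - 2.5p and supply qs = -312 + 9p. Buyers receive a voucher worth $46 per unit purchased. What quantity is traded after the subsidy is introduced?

Pre-subsidy: 872.5 - 2.5p = -312 + 9p gives p* = 103, q* = 615.
With the rebate, buyers effectively pay pb = ps − 46, where ps is the price sellers receive.
Demand in terms of ps becomes qd = 872.5 − 2.5(ps − 46) = 987.5 - 2.5ps. Setting this equal to supply: 987.5 - 2.5ps = -312 + 9ps, so ps = 113.
Buyers pay pb = 113 − 46 = 67; q' = -312 + 9·113 = 705.

q' = 705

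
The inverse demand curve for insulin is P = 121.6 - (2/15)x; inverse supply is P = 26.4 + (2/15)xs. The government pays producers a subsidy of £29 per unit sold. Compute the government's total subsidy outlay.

Pre-subsidy: 121.6 - (2/15)x = 26.4 + (2/15)x gives x* = 357 and P* = 74.
With the subsidy, sellers receive Ps = Pb + 29 for each unit, where Pb is the price buyers pay.
On the curves, Pb = 121.6 - (2/15)x and Ps = 26.4 + (2/15)x; the wedge Ps − Pb = 29 gives 26.4 + (2/15)x − (121.6 - (2/15)x) = 29, so x' = 465.75.
Then Pb = 121.6 − (2/15)·465.75 = 59.5 and Ps = 26.4 + (2/15)·465.75 = 88.5.
Government outlay = subsidy × quantity = 29 × 465.75 = 13506.75.

Government cost = £13506.75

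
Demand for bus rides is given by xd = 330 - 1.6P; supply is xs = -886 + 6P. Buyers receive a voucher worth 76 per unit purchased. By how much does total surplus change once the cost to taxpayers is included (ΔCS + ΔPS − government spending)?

Net change in total surplus = -3648

Pre-subsidy: 330 - 1.6P = -886 + 6P gives P* = 160, x* = 74.
With the rebate, buyers effectively pay Pb = Ps − 76, where Ps is the price sellers receive.
Demand in terms of Ps becomes xd = 330 − 1.6(Ps − 76) = 451.6 - 1.6Ps. Setting this equal to supply: 451.6 - 1.6Ps = -886 + 6Ps, so Ps = 176.
Buyers pay Pb = 176 − 76 = 100; x' = -886 + 6·176 = 170.
ΔCS = ½(74 + 170)(160 − 100) = 7320; ΔPS = ½(74 + 170)(176 − 160) = 1952.
Government spending = 76 × 170 = 12920.
Net change = 7320 + 1952 − 12920 = -3648. The loss equals the DWL triangle ½·76·96.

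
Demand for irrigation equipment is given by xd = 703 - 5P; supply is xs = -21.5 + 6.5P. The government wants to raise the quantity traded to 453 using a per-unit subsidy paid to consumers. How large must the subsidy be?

At x = 453, invert demand for the buyer price: Pb = (703 − 453)/5 = 50; invert supply for the seller price: Ps = (453 − (-21.5))/6.5 = 73.
The subsidy must fill the gap: s = Ps − Pb = 73 − 50 = 23.

Required subsidy s = 23 per unit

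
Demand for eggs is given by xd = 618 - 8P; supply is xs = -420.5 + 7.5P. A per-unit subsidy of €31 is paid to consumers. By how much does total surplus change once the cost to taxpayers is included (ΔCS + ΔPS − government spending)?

Pre-subsidy: 618 - 8P = -420.5 + 7.5P gives P* = 67, x* = 82.
With the rebate, buyers effectively pay Pb = Ps − 31, where Ps is the price sellers receive.
Demand in terms of Ps becomes xd = 618 − 8(Ps − 31) = 866 - 8Ps. Setting this equal to supply: 866 - 8Ps = -420.5 + 7.5Ps, so Ps = 83.
Buyers pay Pb = 83 − 31 = 52; x' = -420.5 + 7.5·83 = 202.
ΔCS = ½(82 + 202)(67 − 52) = 2130; ΔPS = ½(82 + 202)(83 − 67) = 2272.
Government spending = 31 × 202 = 6262.
Net change = 2130 + 2272 − 6262 = -1860. The loss equals the DWL triangle ½·31·120.

Net change in total surplus = -€1860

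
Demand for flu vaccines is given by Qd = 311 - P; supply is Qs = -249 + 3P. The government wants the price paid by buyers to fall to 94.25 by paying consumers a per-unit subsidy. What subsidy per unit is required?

Required subsidy s = 61 per unit

At a buyer price of 94.25, quantity demanded is 311 − 1·94.25 = 216.75.
Sellers supply 216.75 only when they receive Ps with -249 + 3·Ps = 216.75, i.e. Ps = 155.25.
s = Ps − Pb = 155.25 − 94.25 = 61.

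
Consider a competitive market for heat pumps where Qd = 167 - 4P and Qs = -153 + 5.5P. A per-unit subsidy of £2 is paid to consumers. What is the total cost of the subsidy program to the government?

Government cost = 1402/19

Pre-subsidy: 167 - 4P = -153 + 5.5P gives P* = 640/19, Q* = 613/19.
With the rebate, buyers effectively pay Pb = Ps − 2, where Ps is the price sellers receive.
Demand in terms of Ps becomes Qd = 167 − 4(Ps − 2) = 175 - 4Ps. Setting this equal to supply: 175 - 4Ps = -153 + 5.5Ps, so Ps = 656/19.
Buyers pay Pb = 656/19 − 2 = 618/19; Q' = -153 + 5.5·(656/19) = 701/19.
Government outlay = subsidy × quantity = 2 × 701/19 = 1402/19.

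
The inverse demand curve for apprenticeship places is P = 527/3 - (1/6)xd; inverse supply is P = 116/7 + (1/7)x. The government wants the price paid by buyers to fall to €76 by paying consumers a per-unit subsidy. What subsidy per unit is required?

Required subsidy s = €26 per unit

At a buyer price of 76, quantity demanded is 1054 − 6·76 = 598.
Sellers supply 598 only when they receive Ps = 116/7 + (1/7)·598 = 102.
s = Ps − Pb = 102 − 76 = 26.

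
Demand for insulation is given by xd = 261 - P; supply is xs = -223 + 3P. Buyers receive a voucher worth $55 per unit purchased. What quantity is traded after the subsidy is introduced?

Pre-subsidy: 261 - P = -223 + 3P gives P* = 121, x* = 140.
With the rebate, buyers effectively pay Pb = Ps − 55, where Ps is the price sellers receive.
Demand in terms of Ps becomes xd = 261 − 1(Ps − 55) = 316 - Ps. Setting this equal to supply: 316 - Ps = -223 + 3Ps, so Ps = 134.75.
Buyers pay Pb = 134.75 − 55 = 79.75; x' = -223 + 3·134.75 = 181.25.

x' = 181.25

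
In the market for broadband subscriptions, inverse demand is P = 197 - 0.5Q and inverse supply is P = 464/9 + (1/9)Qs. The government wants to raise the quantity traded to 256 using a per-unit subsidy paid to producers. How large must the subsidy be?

At Q = 256, from the demand curve buyers pay Pb = 197 − 0.5·256 = 69; from the supply curve sellers need Ps = 464/9 + (1/9)·256 = 80.
The subsidy must fill the gap: s = Ps − Pb = 80 − 69 = 11.

Required subsidy s = 11 per unit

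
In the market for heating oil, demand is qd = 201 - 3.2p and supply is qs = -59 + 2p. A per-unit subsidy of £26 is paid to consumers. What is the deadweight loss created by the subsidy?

Pre-subsidy: 201 - 3.2p = -59 + 2p gives p* = 50, q* = 41.
With the rebate, buyers effectively pay pb = ps − 26, where ps is the price sellers receive.
Demand in terms of ps becomes qd = 201 − 3.2(ps − 26) = 284.2 - 3.2ps. Setting this equal to supply: 284.2 - 3.2ps = -59 + 2ps, so ps = 66.
Buyers pay pb = 66 − 26 = 40; q' = -59 + 2·66 = 73.
The subsidy expands output by 73 − 41 = 32 past the efficient level; on those units the gap between marginal cost and willingness to pay runs from 0 up to 26.
DWL = ½ × 26 × 32 = 416.

Deadweight loss = £416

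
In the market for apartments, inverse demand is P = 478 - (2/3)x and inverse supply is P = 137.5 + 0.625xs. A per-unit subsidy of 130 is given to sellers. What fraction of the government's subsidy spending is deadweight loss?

Pre-subsidy: 478 - (2/3)x = 137.5 + 0.625x gives x* = 8172/31 and P* = 9370/31.
With the subsidy, sellers receive Ps = Pb + 130 for each unit, where Pb is the price buyers pay.
On the curves, Pb = 478 - (2/3)x and Ps = 137.5 + 0.625x; the wedge Ps − Pb = 130 gives 137.5 + 0.625x − (478 - (2/3)x) = 130, so x' = 11292/31.
Then Pb = 478 − (2/3)·(11292/31) = 7290/31 and Ps = 137.5 + 0.625·(11292/31) = 11320/31.
ΔCS = ½(8172/31 + 11292/31)(9370/31 − 7290/31) = 20242560/961; ΔPS = ½(8172/31 + 11292/31)(11320/31 − 9370/31) = 18977400/961.
Government spending = 130 × 11292/31 = 1467960/31.
DWL = ½ × 130 × (11292/31 − 8172/31) = 202800/31; fraction = (202800/31) / (1467960/31) = 130/941.

DWL / government spending = 130/941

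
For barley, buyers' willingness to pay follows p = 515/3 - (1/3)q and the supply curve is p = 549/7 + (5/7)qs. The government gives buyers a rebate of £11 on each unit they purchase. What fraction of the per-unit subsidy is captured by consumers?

Consumer share = 7/22

Pre-subsidy: 515/3 - (1/3)q = 549/7 + (5/7)q gives q* = 89 and p* = 142.
With the rebate, buyers effectively pay pb = ps − 11, where ps is the price sellers receive.
On the curves, pb = 515/3 - (1/3)q and ps = 549/7 + (5/7)q; the wedge ps − pb = 11 gives 549/7 + (5/7)q − (515/3 - (1/3)q) = 11, so q' = 99.5.
Then pb = 515/3 − (1/3)·99.5 = 138.5 and ps = 549/7 + (5/7)·99.5 = 149.5.
Buyers' price falls by p* − pb = 142 − 138.5 = 3.5; sellers' price rises by ps − p* = 149.5 − 142 = 7.5.
So consumers capture 3.5/11 = 7/22 of each unit of subsidy.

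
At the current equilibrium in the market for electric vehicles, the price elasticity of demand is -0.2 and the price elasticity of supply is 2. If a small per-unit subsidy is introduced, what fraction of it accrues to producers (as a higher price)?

For a small subsidy around the equilibrium, the benefit split depends on the relative slopes, which at a point are proportional to the elasticities.
Buyer share = εs/(εs + |εd|) = 2/(2 + 0.2) = 10/11; seller share = |εd|/(εs + |εd|) = 1/11.
So producers capture 1/11 of the subsidy.

Producer share = 1/11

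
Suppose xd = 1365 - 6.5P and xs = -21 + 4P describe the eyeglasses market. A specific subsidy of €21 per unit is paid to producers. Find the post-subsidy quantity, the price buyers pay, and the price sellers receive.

x' = 559; buyers pay €124; sellers receive €145

Pre-subsidy: 1365 - 6.5P = -21 + 4P gives P* = 132, x* = 507.
With the subsidy, sellers receive Ps = Pb + 21 for each unit, where Pb is the price buyers pay.
Supply in terms of Pb becomes xs = -21 + 4(Pb + 21) = 63 + 4Pb. Setting this equal to demand: 1365 - 6.5Pb = 63 + 4Pb, so Pb = 124.
Sellers receive Ps = 124 + 21 = 145; x' = 1365 − 6.5·124 = 559.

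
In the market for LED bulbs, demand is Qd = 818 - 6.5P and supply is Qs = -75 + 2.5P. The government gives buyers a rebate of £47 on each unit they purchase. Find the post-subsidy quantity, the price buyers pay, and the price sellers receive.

Pre-subsidy: 818 - 6.5P = -75 + 2.5P gives P* = 893/9, Q* = 3115/18.
With the rebate, buyers effectively pay Pb = Ps − 47, where Ps is the price sellers receive.
Demand in terms of Ps becomes Qd = 818 − 6.5(Ps − 47) = 1123.5 - 6.5Ps. Setting this equal to supply: 1123.5 - 6.5Ps = -75 + 2.5Ps, so Ps = 799/6.
Buyers pay Pb = 799/6 − 47 = 517/6; Q' = -75 + 2.5·(799/6) = 3095/12.

Q' = 3095/12; buyers pay 517/6; sellers receive 799/6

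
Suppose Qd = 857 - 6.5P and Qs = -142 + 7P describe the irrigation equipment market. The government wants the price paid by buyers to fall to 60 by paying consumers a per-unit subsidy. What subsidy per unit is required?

Required subsidy s = 27 per unit

At a buyer price of 60, quantity demanded is 857 − 6.5·60 = 467.
Sellers supply 467 only when they receive Ps with -142 + 7·Ps = 467, i.e. Ps = 87.
s = Ps − Pb = 87 − 60 = 27.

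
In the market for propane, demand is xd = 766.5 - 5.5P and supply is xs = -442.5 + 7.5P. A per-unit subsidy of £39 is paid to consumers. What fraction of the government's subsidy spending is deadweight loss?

Pre-subsidy: 766.5 - 5.5P = -442.5 + 7.5P gives P* = 93, x* = 255.
With the rebate, buyers effectively pay Pb = Ps − 39, where Ps is the price sellers receive.
Demand in terms of Ps becomes xd = 766.5 − 5.5(Ps − 39) = 981 - 5.5Ps. Setting this equal to supply: 981 - 5.5Ps = -442.5 + 7.5Ps, so Ps = 109.5.
Buyers pay Pb = 109.5 − 39 = 70.5; x' = -442.5 + 7.5·109.5 = 378.75.
ΔCS = ½(255 + 378.75)(93 − 70.5) = 7129.6875; ΔPS = ½(255 + 378.75)(109.5 − 93) = 5228.4375.
Government spending = 39 × 378.75 = 14771.25.
DWL = ½ × 39 × (378.75 − 255) = 2413.125; fraction = 2413.125 / 14771.25 = 33/202.

DWL / government spending = 33/202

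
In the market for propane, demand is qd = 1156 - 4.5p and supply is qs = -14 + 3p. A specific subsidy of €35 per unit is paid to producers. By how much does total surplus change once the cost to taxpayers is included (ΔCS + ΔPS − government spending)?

Pre-subsidy: 1156 - 4.5p = -14 + 3p gives p* = 156, q* = 454.
With the subsidy, sellers receive ps = pb + 35 for each unit, where pb is the price buyers pay.
Supply in terms of pb becomes qs = -14 + 3(pb + 35) = 91 + 3pb. Setting this equal to demand: 1156 - 4.5pb = 91 + 3pb, so pb = 142.
Sellers receive ps = 142 + 35 = 177; q' = 1156 − 4.5·142 = 517.
ΔCS = ½(454 + 517)(156 − 142) = 6797; ΔPS = ½(454 + 517)(177 − 156) = 10195.5.
Government spending = 35 × 517 = 18095.
Net change = 6797 + 10195.5 − 18095 = -1102.5. The loss equals the DWL triangle ½·35·63.

Net change in total surplus = -€1102.5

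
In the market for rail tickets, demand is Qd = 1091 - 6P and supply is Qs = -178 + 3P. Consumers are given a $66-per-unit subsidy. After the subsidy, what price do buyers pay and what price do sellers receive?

Pre-subsidy: 1091 - 6P = -178 + 3P gives P* = 141, Q* = 245.
With the rebate, buyers effectively pay Pb = Ps − 66, where Ps is the price sellers receive.
Demand in terms of Ps becomes Qd = 1091 − 6(Ps − 66) = 1487 - 6Ps. Setting this equal to supply: 1487 - 6Ps = -178 + 3Ps, so Ps = 185.
Buyers pay Pb = 185 − 66 = 119; Q' = -178 + 3·185 = 377.

Buyers pay $119; sellers receive $185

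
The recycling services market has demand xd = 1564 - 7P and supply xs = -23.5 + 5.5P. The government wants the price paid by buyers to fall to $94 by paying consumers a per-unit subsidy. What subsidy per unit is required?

Required subsidy s = $75 per unit

At a buyer price of 94, quantity demanded is 1564 − 7·94 = 906.
Sellers supply 906 only when they receive Ps with -23.5 + 5.5·Ps = 906, i.e. Ps = 169.
s = Ps − Pb = 169 − 94 = 75.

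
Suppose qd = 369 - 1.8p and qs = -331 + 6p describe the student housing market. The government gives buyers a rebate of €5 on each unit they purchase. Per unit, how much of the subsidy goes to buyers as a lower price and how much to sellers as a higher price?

Buyers gain 50/13 per unit; sellers gain 15/13 per unit

Pre-subsidy: 369 - 1.8p = -331 + 6p gives p* = 3500/39, q* = 2697/13.
With the rebate, buyers effectively pay pb = ps − 5, where ps is the price sellers receive.
Demand in terms of ps becomes qd = 369 − 1.8(ps − 5) = 378 - 1.8ps. Setting this equal to supply: 378 - 1.8ps = -331 + 6ps, so ps = 3545/39.
Buyers pay pb = 3545/39 − 5 = 3350/39; q' = -331 + 6·(3545/39) = 2787/13.
Buyers' price falls by p* − pb = 3500/39 − 3350/39 = 50/13; sellers' price rises by ps − p* = 3545/39 − 3500/39 = 15/13.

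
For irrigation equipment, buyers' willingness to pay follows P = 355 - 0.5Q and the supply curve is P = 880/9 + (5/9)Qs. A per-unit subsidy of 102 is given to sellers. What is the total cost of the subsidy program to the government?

Government cost = 659532/19

Pre-subsidy: 355 - 0.5Q = 880/9 + (5/9)Q gives Q* = 4630/19 and P* = 4430/19.
With the subsidy, sellers receive Ps = Pb + 102 for each unit, where Pb is the price buyers pay.
On the curves, Pb = 355 - 0.5Q and Ps = 880/9 + (5/9)Q; the wedge Ps − Pb = 102 gives 880/9 + (5/9)Q − (355 - 0.5Q) = 102, so Q' = 6466/19.
Then Pb = 355 − 0.5·(6466/19) = 3512/19 and Ps = 880/9 + (5/9)·(6466/19) = 5450/19.
Government outlay = subsidy × quantity = 102 × 6466/19 = 659532/19.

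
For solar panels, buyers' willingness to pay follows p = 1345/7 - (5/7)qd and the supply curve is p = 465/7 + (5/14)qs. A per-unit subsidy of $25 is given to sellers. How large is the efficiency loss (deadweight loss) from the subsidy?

Pre-subsidy: 1345/7 - (5/7)q = 465/7 + (5/14)q gives q* = 352/3 and p* = 325/3.
With the subsidy, sellers receive ps = pb + 25 for each unit, where pb is the price buyers pay.
On the curves, pb = 1345/7 - (5/7)q and ps = 465/7 + (5/14)q; the wedge ps − pb = 25 gives 465/7 + (5/14)q − (1345/7 - (5/7)q) = 25, so q' = 422/3.
Then pb = 1345/7 − (5/7)·(422/3) = 275/3 and ps = 465/7 + (5/14)·(422/3) = 350/3.
The subsidy expands output by 422/3 − 352/3 = 70/3 past the efficient level; on those units the gap between marginal cost and willingness to pay runs from 0 up to 25.
DWL = ½ × 25 × 70/3 = 875/3.

Deadweight loss = 875/3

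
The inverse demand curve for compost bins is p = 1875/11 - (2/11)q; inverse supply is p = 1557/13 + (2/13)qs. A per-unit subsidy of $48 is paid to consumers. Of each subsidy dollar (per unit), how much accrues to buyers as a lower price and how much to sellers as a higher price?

Buyers gain $26 per unit; sellers gain $22 per unit

Pre-subsidy: 1875/11 - (2/11)q = 1557/13 + (2/13)q gives q* = 151 and p* = 143.
With the rebate, buyers effectively pay pb = ps − 48, where ps is the price sellers receive.
On the curves, pb = 1875/11 - (2/11)q and ps = 1557/13 + (2/13)q; the wedge ps − pb = 48 gives 1557/13 + (2/13)q − (1875/11 - (2/11)q) = 48, so q' = 294.
Then pb = 1875/11 − (2/11)·294 = 117 and ps = 1557/13 + (2/13)·294 = 165.
Buyers' price falls by p* − pb = 143 − 117 = 26; sellers' price rises by ps − p* = 165 − 143 = 22.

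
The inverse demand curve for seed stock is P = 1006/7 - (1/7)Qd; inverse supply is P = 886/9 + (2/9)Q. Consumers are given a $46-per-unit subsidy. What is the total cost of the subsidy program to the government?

Government cost = $11500

Pre-subsidy: 1006/7 - (1/7)Q = 886/9 + (2/9)Q gives Q* = 124 and P* = 126.
With the rebate, buyers effectively pay Pb = Ps − 46, where Ps is the price sellers receive.
On the curves, Pb = 1006/7 - (1/7)Q and Ps = 886/9 + (2/9)Q; the wedge Ps − Pb = 46 gives 886/9 + (2/9)Q − (1006/7 - (1/7)Q) = 46, so Q' = 250.
Then Pb = 1006/7 − (1/7)·250 = 108 and Ps = 886/9 + (2/9)·250 = 154.
Government outlay = subsidy × quantity = 46 × 250 = 11500.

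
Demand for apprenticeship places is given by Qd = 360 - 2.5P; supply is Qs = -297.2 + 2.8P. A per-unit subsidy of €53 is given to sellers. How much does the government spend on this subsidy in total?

Government cost = €6360

Pre-subsidy: 360 - 2.5P = -297.2 + 2.8P gives P* = 124, Q* = 50.
With the subsidy, sellers receive Ps = Pb + 53 for each unit, where Pb is the price buyers pay.
Supply in terms of Pb becomes Qs = -297.2 + 2.8(Pb + 53) = -148.8 + 2.8Pb. Setting this equal to demand: 360 - 2.5Pb = -148.8 + 2.8Pb, so Pb = 96.
Sellers receive Ps = 96 + 53 = 149; Q' = 360 − 2.5·96 = 120.
Government outlay = subsidy × quantity = 53 × 120 = 6360.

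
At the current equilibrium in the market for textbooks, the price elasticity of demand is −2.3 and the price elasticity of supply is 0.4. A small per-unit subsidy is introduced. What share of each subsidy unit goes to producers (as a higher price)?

For a small subsidy around the equilibrium, the benefit split depends on the relative slopes, which at a point are proportional to the elasticities.
Buyer share = εs/(εs + |εd|) = 0.4/(0.4 + 2.3) = 4/27; seller share = |εd|/(εs + |εd|) = 23/27.
So producers capture 23/27 of the subsidy.

Producer share = 23/27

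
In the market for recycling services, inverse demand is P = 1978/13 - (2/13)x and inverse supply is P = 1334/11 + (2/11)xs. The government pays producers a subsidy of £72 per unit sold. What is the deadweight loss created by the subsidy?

Pre-subsidy: 1978/13 - (2/13)x = 1334/11 + (2/11)x gives x* = 92 and P* = 138.
With the subsidy, sellers receive Ps = Pb + 72 for each unit, where Pb is the price buyers pay.
On the curves, Pb = 1978/13 - (2/13)x and Ps = 1334/11 + (2/11)x; the wedge Ps − Pb = 72 gives 1334/11 + (2/11)x − (1978/13 - (2/13)x) = 72, so x' = 306.5.
Then Pb = 1978/13 − (2/13)·306.5 = 105 and Ps = 1334/11 + (2/11)·306.5 = 177.
The subsidy expands output by 306.5 − 92 = 214.5 past the efficient level; on those units the gap between marginal cost and willingness to pay runs from 0 up to 72.
DWL = ½ × 72 × 214.5 = 7722.

Deadweight loss = £7722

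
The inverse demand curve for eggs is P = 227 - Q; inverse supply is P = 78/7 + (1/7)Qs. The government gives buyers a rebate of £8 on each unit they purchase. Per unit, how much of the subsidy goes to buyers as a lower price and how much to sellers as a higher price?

Pre-subsidy: 227 - Q = 78/7 + (1/7)Q gives Q* = 188.875 and P* = 38.125.
With the rebate, buyers effectively pay Pb = Ps − 8, where Ps is the price sellers receive.
On the curves, Pb = 227 - Q and Ps = 78/7 + (1/7)Q; the wedge Ps − Pb = 8 gives 78/7 + (1/7)Q − (227 - Q) = 8, so Q' = 195.875.
Then Pb = 227 − 1·195.875 = 31.125 and Ps = 78/7 + (1/7)·195.875 = 39.125.
Buyers' price falls by P* − Pb = 38.125 − 31.125 = 7; sellers' price rises by Ps − P* = 39.125 − 38.125 = 1.

Buyers gain £7 per unit; sellers gain £1 per unit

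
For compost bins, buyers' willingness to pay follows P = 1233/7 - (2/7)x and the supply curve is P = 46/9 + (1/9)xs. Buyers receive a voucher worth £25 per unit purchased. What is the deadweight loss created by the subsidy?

Deadweight loss = £787.5

Pre-subsidy: 1233/7 - (2/7)x = 46/9 + (1/9)x gives x* = 431 and P* = 53.
With the rebate, buyers effectively pay Pb = Ps − 25, where Ps is the price sellers receive.
On the curves, Pb = 1233/7 - (2/7)x and Ps = 46/9 + (1/9)x; the wedge Ps − Pb = 25 gives 46/9 + (1/9)x − (1233/7 - (2/7)x) = 25, so x' = 494.
Then Pb = 1233/7 − (2/7)·494 = 35 and Ps = 46/9 + (1/9)·494 = 60.
The subsidy expands output by 494 − 431 = 63 past the efficient level; on those units the gap between marginal cost and willingness to pay runs from 0 up to 25.
DWL = ½ × 25 × 63 = 787.5.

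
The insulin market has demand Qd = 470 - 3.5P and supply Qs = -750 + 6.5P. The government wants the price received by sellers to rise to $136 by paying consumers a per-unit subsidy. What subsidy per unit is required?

At a seller price of 136, quantity supplied is -750 + 6.5·136 = 134.
Buyers absorb 134 only when they pay Pb with 470 − 3.5·Pb = 134, i.e. Pb = 96.
s = Ps − Pb = 136 − 96 = 40.

Required subsidy s = $40 per unit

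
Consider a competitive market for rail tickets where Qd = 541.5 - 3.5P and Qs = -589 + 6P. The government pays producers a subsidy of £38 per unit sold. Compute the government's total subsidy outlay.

Government cost = £7942

Pre-subsidy: 541.5 - 3.5P = -589 + 6P gives P* = 119, Q* = 125.
With the subsidy, sellers receive Ps = Pb + 38 for each unit, where Pb is the price buyers pay.
Supply in terms of Pb becomes Qs = -589 + 6(Pb + 38) = -361 + 6Pb. Setting this equal to demand: 541.5 - 3.5Pb = -361 + 6Pb, so Pb = 95.
Sellers receive Ps = 95 + 38 = 133; Q' = 541.5 − 3.5·95 = 209.
Government outlay = subsidy × quantity = 38 × 209 = 7942.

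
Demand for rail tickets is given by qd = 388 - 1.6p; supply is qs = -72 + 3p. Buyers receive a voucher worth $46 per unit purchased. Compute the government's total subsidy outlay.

Government cost = $12696

Pre-subsidy: 388 - 1.6p = -72 + 3p gives p* = 100, q* = 228.
With the rebate, buyers effectively pay pb = ps − 46, where ps is the price sellers receive.
Demand in terms of ps becomes qd = 388 − 1.6(ps − 46) = 461.6 - 1.6ps. Setting this equal to supply: 461.6 - 1.6ps = -72 + 3ps, so ps = 116.
Buyers pay pb = 116 − 46 = 70; q' = -72 + 3·116 = 276.
Government outlay = subsidy × quantity = 46 × 276 = 12696.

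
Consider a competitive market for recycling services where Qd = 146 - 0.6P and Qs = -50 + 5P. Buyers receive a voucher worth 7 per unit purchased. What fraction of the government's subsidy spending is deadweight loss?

DWL / government spending = 3/206

Pre-subsidy: 146 - 0.6P = -50 + 5P gives P* = 35, Q* = 125.
With the rebate, buyers effectively pay Pb = Ps − 7, where Ps is the price sellers receive.
Demand in terms of Ps becomes Qd = 146 − 0.6(Ps − 7) = 150.2 - 0.6Ps. Setting this equal to supply: 150.2 - 0.6Ps = -50 + 5Ps, so Ps = 35.75.
Buyers pay Pb = 35.75 − 7 = 28.75; Q' = -50 + 5·35.75 = 128.75.
ΔCS = ½(125 + 128.75)(35 − 28.75) = 792.96875; ΔPS = ½(125 + 128.75)(35.75 − 35) = 95.15625.
Government spending = 7 × 128.75 = 901.25.
DWL = ½ × 7 × (128.75 − 125) = 13.125; fraction = 13.125 / 901.25 = 3/206.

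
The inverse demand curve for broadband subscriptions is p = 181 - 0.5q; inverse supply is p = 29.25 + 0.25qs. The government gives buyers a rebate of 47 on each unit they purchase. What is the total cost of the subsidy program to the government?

Pre-subsidy: 181 - 0.5q = 29.25 + 0.25q gives q* = 607/3 and p* = 479/6.
With the rebate, buyers effectively pay pb = ps − 47, where ps is the price sellers receive.
On the curves, pb = 181 - 0.5q and ps = 29.25 + 0.25q; the wedge ps − pb = 47 gives 29.25 + 0.25q − (181 - 0.5q) = 47, so q' = 265.
Then pb = 181 − 0.5·265 = 48.5 and ps = 29.25 + 0.25·265 = 95.5.
Government outlay = subsidy × quantity = 47 × 265 = 12455.

Government cost = 12455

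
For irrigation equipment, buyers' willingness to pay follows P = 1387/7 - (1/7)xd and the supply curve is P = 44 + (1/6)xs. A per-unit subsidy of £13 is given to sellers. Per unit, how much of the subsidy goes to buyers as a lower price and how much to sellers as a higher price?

Buyers gain £6 per unit; sellers gain £7 per unit

Pre-subsidy: 1387/7 - (1/7)x = 44 + (1/6)x gives x* = 498 and P* = 127.
With the subsidy, sellers receive Ps = Pb + 13 for each unit, where Pb is the price buyers pay.
On the curves, Pb = 1387/7 - (1/7)x and Ps = 44 + (1/6)x; the wedge Ps − Pb = 13 gives 44 + (1/6)x − (1387/7 - (1/7)x) = 13, so x' = 540.
Then Pb = 1387/7 − (1/7)·540 = 121 and Ps = 44 + (1/6)·540 = 134.
Buyers' price falls by P* − Pb = 127 − 121 = 6; sellers' price rises by Ps − P* = 134 − 127 = 7.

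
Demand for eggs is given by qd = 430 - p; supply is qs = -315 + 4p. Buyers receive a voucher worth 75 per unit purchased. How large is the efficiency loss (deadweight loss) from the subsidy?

Pre-subsidy: 430 - p = -315 + 4p gives p* = 149, q* = 281.
With the rebate, buyers effectively pay pb = ps − 75, where ps is the price sellers receive.
Demand in terms of ps becomes qd = 430 − 1(ps − 75) = 505 - ps. Setting this equal to supply: 505 - ps = -315 + 4ps, so ps = 164.
Buyers pay pb = 164 − 75 = 89; q' = -315 + 4·164 = 341.
The subsidy expands output by 341 − 281 = 60 past the efficient level; on those units the gap between marginal cost and willingness to pay runs from 0 up to 75.
DWL = ½ × 75 × 60 = 2250.

Deadweight loss = 2250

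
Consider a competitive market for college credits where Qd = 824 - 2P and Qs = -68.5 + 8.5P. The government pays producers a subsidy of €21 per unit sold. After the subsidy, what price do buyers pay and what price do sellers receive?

Buyers pay €68; sellers receive €89

Pre-subsidy: 824 - 2P = -68.5 + 8.5P gives P* = 85, Q* = 654.
With the subsidy, sellers receive Ps = Pb + 21 for each unit, where Pb is the price buyers pay.
Supply in terms of Pb becomes Qs = -68.5 + 8.5(Pb + 21) = 110 + 8.5Pb. Setting this equal to demand: 824 - 2Pb = 110 + 8.5Pb, so Pb = 68.
Sellers receive Ps = 68 + 21 = 89; Q' = 824 − 2·68 = 688.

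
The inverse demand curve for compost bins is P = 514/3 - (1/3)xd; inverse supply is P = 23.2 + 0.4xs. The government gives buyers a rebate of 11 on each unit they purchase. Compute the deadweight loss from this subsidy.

Deadweight loss = 82.5

Pre-subsidy: 514/3 - (1/3)x = 23.2 + 0.4x gives x* = 202 and P* = 104.
With the rebate, buyers effectively pay Pb = Ps − 11, where Ps is the price sellers receive.
On the curves, Pb = 514/3 - (1/3)x and Ps = 23.2 + 0.4x; the wedge Ps − Pb = 11 gives 23.2 + 0.4x − (514/3 - (1/3)x) = 11, so x' = 217.
Then Pb = 514/3 − (1/3)·217 = 99 and Ps = 23.2 + 0.4·217 = 110.
The subsidy expands output by 217 − 202 = 15 past the efficient level; on those units the gap between marginal cost and willingness to pay runs from 0 up to 11.
DWL = ½ × 11 × 15 = 82.5.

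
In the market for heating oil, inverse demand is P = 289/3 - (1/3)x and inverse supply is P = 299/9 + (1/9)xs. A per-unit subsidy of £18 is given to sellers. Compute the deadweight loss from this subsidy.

Pre-subsidy: 289/3 - (1/3)x = 299/9 + (1/9)x gives x* = 142 and P* = 49.
With the subsidy, sellers receive Ps = Pb + 18 for each unit, where Pb is the price buyers pay.
On the curves, Pb = 289/3 - (1/3)x and Ps = 299/9 + (1/9)x; the wedge Ps − Pb = 18 gives 299/9 + (1/9)x − (289/3 - (1/3)x) = 18, so x' = 182.5.
Then Pb = 289/3 − (1/3)·182.5 = 35.5 and Ps = 299/9 + (1/9)·182.5 = 53.5.
The subsidy expands output by 182.5 − 142 = 40.5 past the efficient level; on those units the gap between marginal cost and willingness to pay runs from 0 up to 18.
DWL = ½ × 18 × 40.5 = 364.5.

Deadweight loss = £364.5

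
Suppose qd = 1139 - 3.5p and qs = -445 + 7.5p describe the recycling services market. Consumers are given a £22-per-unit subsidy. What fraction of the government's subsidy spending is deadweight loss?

Pre-subsidy: 1139 - 3.5p = -445 + 7.5p gives p* = 144, q* = 635.
With the rebate, buyers effectively pay pb = ps − 22, where ps is the price sellers receive.
Demand in terms of ps becomes qd = 1139 − 3.5(ps − 22) = 1216 - 3.5ps. Setting this equal to supply: 1216 - 3.5ps = -445 + 7.5ps, so ps = 151.
Buyers pay pb = 151 − 22 = 129; q' = -445 + 7.5·151 = 687.5.
ΔCS = ½(635 + 687.5)(144 − 129) = 9918.75; ΔPS = ½(635 + 687.5)(151 − 144) = 4628.75.
Government spending = 22 × 687.5 = 15125.
DWL = ½ × 22 × (687.5 − 635) = 577.5; fraction = 577.5 / 15125 = 21/550.

DWL / government spending = 21/550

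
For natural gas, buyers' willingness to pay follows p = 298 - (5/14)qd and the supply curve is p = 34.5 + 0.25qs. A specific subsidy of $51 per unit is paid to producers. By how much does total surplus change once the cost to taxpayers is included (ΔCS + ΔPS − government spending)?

Pre-subsidy: 298 - (5/14)q = 34.5 + 0.25q gives q* = 434 and p* = 143.
With the subsidy, sellers receive ps = pb + 51 for each unit, where pb is the price buyers pay.
On the curves, pb = 298 - (5/14)q and ps = 34.5 + 0.25q; the wedge ps − pb = 51 gives 34.5 + 0.25q − (298 - (5/14)q) = 51, so q' = 518.
Then pb = 298 − (5/14)·518 = 113 and ps = 34.5 + 0.25·518 = 164.
ΔCS = ½(434 + 518)(143 − 113) = 14280; ΔPS = ½(434 + 518)(164 − 143) = 9996.
Government spending = 51 × 518 = 26418.
Net change = 14280 + 9996 − 26418 = -2142. The loss equals the DWL triangle ½·51·84.

Net change in total surplus = -$2142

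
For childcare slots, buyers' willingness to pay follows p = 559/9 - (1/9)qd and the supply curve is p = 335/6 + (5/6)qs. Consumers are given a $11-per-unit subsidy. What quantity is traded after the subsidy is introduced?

q' = 311/17

Pre-subsidy: 559/9 - (1/9)q = 335/6 + (5/6)q gives q* = 113/17 and p* = 3130/51.
With the rebate, buyers effectively pay pb = ps − 11, where ps is the price sellers receive.
On the curves, pb = 559/9 - (1/9)q and ps = 335/6 + (5/6)q; the wedge ps − pb = 11 gives 335/6 + (5/6)q − (559/9 - (1/9)q) = 11, so q' = 311/17.
Then pb = 559/9 − (1/9)·(311/17) = 3064/51 and ps = 335/6 + (5/6)·(311/17) = 3625/51.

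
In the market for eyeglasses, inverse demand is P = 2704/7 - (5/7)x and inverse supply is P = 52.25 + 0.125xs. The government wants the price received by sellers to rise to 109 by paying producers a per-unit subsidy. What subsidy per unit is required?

Required subsidy s = 47 per unit

At a seller price of 109, quantity supplied is -418 + 8·109 = 454.
Buyers absorb 454 only when they pay Pb = 2704/7 − (5/7)·454 = 62.
s = Ps − Pb = 109 − 62 = 47.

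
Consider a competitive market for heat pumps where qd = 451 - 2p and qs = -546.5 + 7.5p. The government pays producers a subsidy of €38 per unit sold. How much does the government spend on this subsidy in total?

Government cost = €11438

Pre-subsidy: 451 - 2p = -546.5 + 7.5p gives p* = 105, q* = 241.
With the subsidy, sellers receive ps = pb + 38 for each unit, where pb is the price buyers pay.
Supply in terms of pb becomes qs = -546.5 + 7.5(pb + 38) = -261.5 + 7.5pb. Setting this equal to demand: 451 - 2pb = -261.5 + 7.5pb, so pb = 75.
Sellers receive ps = 75 + 38 = 113; q' = 451 − 2·75 = 301.
Government outlay = subsidy × quantity = 38 × 301 = 11438.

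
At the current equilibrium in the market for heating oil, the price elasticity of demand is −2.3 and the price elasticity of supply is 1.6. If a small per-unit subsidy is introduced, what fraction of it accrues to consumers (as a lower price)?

For a small subsidy around the equilibrium, the benefit split depends on the relative slopes, which at a point are proportional to the elasticities.
Buyer share = εs/(εs + |εd|) = 1.6/(1.6 + 2.3) = 16/39; seller share = |εd|/(εs + |εd|) = 23/39.

Consumer share = 16/39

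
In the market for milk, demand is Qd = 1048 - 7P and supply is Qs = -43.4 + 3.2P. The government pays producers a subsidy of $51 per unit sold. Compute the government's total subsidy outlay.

Pre-subsidy: 1048 - 7P = -43.4 + 3.2P gives P* = 107, Q* = 299.
With the subsidy, sellers receive Ps = Pb + 51 for each unit, where Pb is the price buyers pay.
Supply in terms of Pb becomes Qs = -43.4 + 3.2(Pb + 51) = 119.8 + 3.2Pb. Setting this equal to demand: 1048 - 7Pb = 119.8 + 3.2Pb, so Pb = 91.
Sellers receive Ps = 91 + 51 = 142; Q' = 1048 − 7·91 = 411.
Government outlay = subsidy × quantity = 51 × 411 = 20961.

Government cost = $20961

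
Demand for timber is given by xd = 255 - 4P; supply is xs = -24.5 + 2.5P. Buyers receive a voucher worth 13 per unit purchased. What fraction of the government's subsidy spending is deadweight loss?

DWL / government spending = 10/103

Pre-subsidy: 255 - 4P = -24.5 + 2.5P gives P* = 43, x* = 83.
With the rebate, buyers effectively pay Pb = Ps − 13, where Ps is the price sellers receive.
Demand in terms of Ps becomes xd = 255 − 4(Ps − 13) = 307 - 4Ps. Setting this equal to supply: 307 - 4Ps = -24.5 + 2.5Ps, so Ps = 51.
Buyers pay Pb = 51 − 13 = 38; x' = -24.5 + 2.5·51 = 103.
ΔCS = ½(83 + 103)(43 − 38) = 465; ΔPS = ½(83 + 103)(51 − 43) = 744.
Government spending = 13 × 103 = 1339.
DWL = ½ × 13 × (103 − 83) = 130; fraction = 130 / 1339 = 10/103.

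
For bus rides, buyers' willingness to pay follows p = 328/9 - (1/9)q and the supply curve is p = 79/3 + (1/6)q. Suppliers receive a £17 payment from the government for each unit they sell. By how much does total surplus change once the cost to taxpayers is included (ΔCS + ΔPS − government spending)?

Pre-subsidy: 328/9 - (1/9)q = 79/3 + (1/6)q gives q* = 36.4 and p* = 32.4.
With the subsidy, sellers receive ps = pb + 17 for each unit, where pb is the price buyers pay.
On the curves, pb = 328/9 - (1/9)q and ps = 79/3 + (1/6)q; the wedge ps − pb = 17 gives 79/3 + (1/6)q − (328/9 - (1/9)q) = 17, so q' = 97.6.
Then pb = 328/9 − (1/9)·97.6 = 25.6 and ps = 79/3 + (1/6)·97.6 = 42.6.
ΔCS = ½(36.4 + 97.6)(32.4 − 25.6) = 455.6; ΔPS = ½(36.4 + 97.6)(42.6 − 32.4) = 683.4.
Government spending = 17 × 97.6 = 1659.2.
Net change = 455.6 + 683.4 − 1659.2 = -520.2. The loss equals the DWL triangle ½·17·61.2.

Net change in total surplus = -£520.2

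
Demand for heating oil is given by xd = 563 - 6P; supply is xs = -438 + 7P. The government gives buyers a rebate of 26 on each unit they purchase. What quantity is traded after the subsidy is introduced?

x' = 185

Pre-subsidy: 563 - 6P = -438 + 7P gives P* = 77, x* = 101.
With the rebate, buyers effectively pay Pb = Ps − 26, where Ps is the price sellers receive.
Demand in terms of Ps becomes xd = 563 − 6(Ps − 26) = 719 - 6Ps. Setting this equal to supply: 719 - 6Ps = -438 + 7Ps, so Ps = 89.
Buyers pay Pb = 89 − 26 = 63; x' = -438 + 7·89 = 185.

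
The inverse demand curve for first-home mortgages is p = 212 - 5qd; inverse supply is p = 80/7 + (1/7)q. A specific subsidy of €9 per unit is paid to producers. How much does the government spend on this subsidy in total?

Government cost = €366.75

Pre-subsidy: 212 - 5q = 80/7 + (1/7)q gives q* = 39 and p* = 17.
With the subsidy, sellers receive ps = pb + 9 for each unit, where pb is the price buyers pay.
On the curves, pb = 212 - 5q and ps = 80/7 + (1/7)q; the wedge ps − pb = 9 gives 80/7 + (1/7)q − (212 - 5q) = 9, so q' = 40.75.
Then pb = 212 − 5·40.75 = 8.25 and ps = 80/7 + (1/7)·40.75 = 17.25.
Government outlay = subsidy × quantity = 9 × 40.75 = 366.75.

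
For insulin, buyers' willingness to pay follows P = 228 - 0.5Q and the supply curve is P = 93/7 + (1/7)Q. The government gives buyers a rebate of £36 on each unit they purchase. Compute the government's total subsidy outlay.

Pre-subsidy: 228 - 0.5Q = 93/7 + (1/7)Q gives Q* = 334 and P* = 61.
With the rebate, buyers effectively pay Pb = Ps − 36, where Ps is the price sellers receive.
On the curves, Pb = 228 - 0.5Q and Ps = 93/7 + (1/7)Q; the wedge Ps − Pb = 36 gives 93/7 + (1/7)Q − (228 - 0.5Q) = 36, so Q' = 390.
Then Pb = 228 − 0.5·390 = 33 and Ps = 93/7 + (1/7)·390 = 69.
Government outlay = subsidy × quantity = 36 × 390 = 14040.

Government cost = £14040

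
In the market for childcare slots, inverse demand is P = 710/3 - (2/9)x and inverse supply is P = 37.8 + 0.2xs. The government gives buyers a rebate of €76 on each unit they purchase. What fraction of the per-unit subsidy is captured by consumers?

Consumer share = 10/19

Pre-subsidy: 710/3 - (2/9)x = 37.8 + 0.2x gives x* = 471 and P* = 132.
With the rebate, buyers effectively pay Pb = Ps − 76, where Ps is the price sellers receive.
On the curves, Pb = 710/3 - (2/9)x and Ps = 37.8 + 0.2x; the wedge Ps − Pb = 76 gives 37.8 + 0.2x − (710/3 - (2/9)x) = 76, so x' = 651.
Then Pb = 710/3 − (2/9)·651 = 92 and Ps = 37.8 + 0.2·651 = 168.
Buyers' price falls by P* − Pb = 132 − 92 = 40; sellers' price rises by Ps − P* = 168 − 132 = 36.
So consumers capture 40/76 = 10/19 of each unit of subsidy.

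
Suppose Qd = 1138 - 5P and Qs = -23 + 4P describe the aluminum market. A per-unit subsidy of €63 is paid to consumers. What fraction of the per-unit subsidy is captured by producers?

Pre-subsidy: 1138 - 5P = -23 + 4P gives P* = 129, Q* = 493.
With the rebate, buyers effectively pay Pb = Ps − 63, where Ps is the price sellers receive.
Demand in terms of Ps becomes Qd = 1138 − 5(Ps − 63) = 1453 - 5Ps. Setting this equal to supply: 1453 - 5Ps = -23 + 4Ps, so Ps = 164.
Buyers pay Pb = 164 − 63 = 101; Q' = -23 + 4·164 = 633.
Buyers' price falls by P* − Pb = 129 − 101 = 28; sellers' price rises by Ps − P* = 164 − 129 = 35.
So producers capture 35/63 = 5/9 of each unit of subsidy.

Producer share = 5/9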